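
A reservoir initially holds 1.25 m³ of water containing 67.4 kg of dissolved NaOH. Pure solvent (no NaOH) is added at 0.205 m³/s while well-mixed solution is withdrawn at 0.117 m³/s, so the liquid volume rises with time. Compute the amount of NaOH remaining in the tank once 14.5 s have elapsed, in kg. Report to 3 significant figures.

Total volume: dV/dt = Q_in − Q_out = 0.088000 m³/s, so V(t) = 1.25 + 0.088000 t and V(14.5) = 2.5260 m³.
Species balance (pure solvent in): dm/dt = −Q_out · m/V(t).
dm/m = −Q_out dt/(V₀ + 0.088000 t); integrating gives ln(m/m₀) = −(Q_out/(Q_in−Q_out)) ln(V/V₀).
m = m₀ (V₀/V)^(Q_out/(Q_in−Q_out)) = 67.4 × (1.25/2.5260)^(1.3295) = 26.452 kg.

26.5 kg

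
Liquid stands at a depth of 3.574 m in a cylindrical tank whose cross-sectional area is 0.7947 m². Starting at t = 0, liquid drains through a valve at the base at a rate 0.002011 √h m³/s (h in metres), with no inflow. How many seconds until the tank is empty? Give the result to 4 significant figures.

A dh/dt = −Q_out = −0.002011 √h.
∫ h^(−1/2) dh = −(0.002011/A) ∫ dt, giving 2√h = 2√h₀ − (0.002011/A) t.
Tank is empty when √h = 0: t_empty = 2A√h₀/0.002011.
t_empty = 2·0.7947·√3.574/0.002011 = 1.58940·1.89050/0.002011 = 1494.16 s.

1494 s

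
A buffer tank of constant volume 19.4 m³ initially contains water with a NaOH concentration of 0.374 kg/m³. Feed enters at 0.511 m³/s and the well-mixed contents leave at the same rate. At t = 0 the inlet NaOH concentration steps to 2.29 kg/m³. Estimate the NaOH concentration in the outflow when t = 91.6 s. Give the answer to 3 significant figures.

2.12 kg/m³

Species balance on the tank: V dC/dt = Q(C_in − C).
So dC/dt = (C_in − C)/τ with τ = V/Q = 19.4/0.511 = 37.965 s.
Solution: C(t) = C_in + (C₀ − C_in) e^(−t/τ).
C(91.6) = 2.29 + (0.374 − 2.29)·e^(−91.6/37.965) = 2.29 + (-1.9160)·0.089567 = 2.1184 kg/m³.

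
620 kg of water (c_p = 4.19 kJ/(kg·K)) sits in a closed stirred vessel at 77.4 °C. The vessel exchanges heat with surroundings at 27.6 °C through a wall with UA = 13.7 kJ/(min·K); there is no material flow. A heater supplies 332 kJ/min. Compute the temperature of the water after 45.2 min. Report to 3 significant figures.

First-law balance (no shaft work): M c_p dT/dt = −UA(T − T_amb) + Q̇.
dT/dt = (T_ss − T)/τ with T_ss = T_amb + Q̇/UA = 27.6 + 332/13.7 = 51.834 °C, τ = M c_p/UA = 620·4.19/13.7 = 189.62 min.
Integrating: T(t) = T_ss + (T₀ − T_ss) e^(−t/τ).
T(45.2) = 51.834 + (25.566)·0.78791 = 71.978 °C.

72.0 °C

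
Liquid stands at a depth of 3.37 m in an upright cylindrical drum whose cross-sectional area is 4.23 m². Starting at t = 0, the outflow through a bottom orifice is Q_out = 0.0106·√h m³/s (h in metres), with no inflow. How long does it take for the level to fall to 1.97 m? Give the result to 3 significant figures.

345 s

Unsteady balance on liquid volume: A dh/dt = −0.0106 √h.
∫ h^(−1/2) dh = −(0.0106/A) ∫ dt, giving 2√h = 2√h₀ − (0.0106/A) t.
t = 2A(√h₀ − √h)/0.0106 = 2·4.23·(√3.37 − √1.97)/0.0106
  = 8.4600 × (1.8358 − 1.4036) / 0.0106 = 344.94 s.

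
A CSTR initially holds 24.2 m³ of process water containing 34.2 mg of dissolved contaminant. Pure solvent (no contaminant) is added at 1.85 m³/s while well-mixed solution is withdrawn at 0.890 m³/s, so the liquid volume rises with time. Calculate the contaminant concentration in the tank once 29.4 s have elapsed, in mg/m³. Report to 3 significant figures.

0.319 mg/m³

Let m(t) be the amount of contaminant. Volume: V(t) = V₀ + (Q_in − Q_out) t = 24.2 + 0.96000 t; V(29.4) = 52.424 m³.
Solute balance: dm/dt = 0 − Q_out C = −Q_out m/V(t).
Separate: dm/m = −Q_out dt/V(t) ⇒ ln(m/m₀) = −(Q_out/(Q_in−Q_out)) ln(V/V₀).
m = m₀ (V₀/V)^(Q_out/(Q_in−Q_out)) = 34.2 × (24.2/52.424)^(0.92708) = 16.703 mg.
C = m/V = 16.703/52.424 = 0.31861 mg/m³.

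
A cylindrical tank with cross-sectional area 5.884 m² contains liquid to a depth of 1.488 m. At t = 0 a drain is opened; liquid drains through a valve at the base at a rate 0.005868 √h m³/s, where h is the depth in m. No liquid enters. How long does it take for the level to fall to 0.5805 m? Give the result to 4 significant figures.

With no inflow, A dh/dt = −0.005868 √h.
Separate and integrate: 2(√h − √h₀) = −(0.005868/A) t.
t = 2A(√h₀ − √h)/0.005868 = 2·5.884·(√1.488 − √0.5805)/0.005868
  = 11.7680 × (1.21984 − 0.761906) / 0.005868 = 918.358 s.

918.4 s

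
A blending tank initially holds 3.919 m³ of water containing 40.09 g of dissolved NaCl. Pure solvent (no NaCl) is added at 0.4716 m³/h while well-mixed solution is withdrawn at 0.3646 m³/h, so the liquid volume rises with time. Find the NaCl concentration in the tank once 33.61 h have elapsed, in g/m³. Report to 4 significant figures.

Total volume: dV/dt = Q_in − Q_out = 0.107000 m³/h, so V(t) = 3.919 + 0.107000 t and V(33.61) = 7.51527 m³.
Solute balance: dm/dt = 0 − Q_out C = −Q_out m/V(t).
dm/m = −Q_out dt/(V₀ + 0.107000 t); integrating gives ln(m/m₀) = −(Q_out/(Q_in−Q_out)) ln(V/V₀).
m = m₀ (V₀/V)^(Q_out/(Q_in−Q_out)) = 40.09 × (3.919/7.51527)^(3.40748) = 4.36020 g.
C = m/V = 4.36020/7.51527 = 0.580178 g/m³.

0.5802 g/m³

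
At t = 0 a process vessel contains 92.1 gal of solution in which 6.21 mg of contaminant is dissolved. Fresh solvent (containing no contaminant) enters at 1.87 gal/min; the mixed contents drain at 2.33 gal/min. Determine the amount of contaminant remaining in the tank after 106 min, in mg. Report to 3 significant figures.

Let m(t) be the amount of contaminant. Volume: V(t) = V₀ + (Q_in − Q_out) t = 92.1 − 0.46000 t; V(106) = 43.340 gal.
Solute balance: dm/dt = 0 − Q_out C = −Q_out m/V(t).
dm/m = −Q_out dt/(V₀ − 0.46000 t); integrating gives ln(m/m₀) = −(Q_out/(Q_in−Q_out)) ln(V/V₀).
m = m₀ (V₀/V)^(Q_out/(Q_in−Q_out)) = 6.21 × (92.1/43.340)^(-5.0652) = 0.13642 mg.

0.136 mg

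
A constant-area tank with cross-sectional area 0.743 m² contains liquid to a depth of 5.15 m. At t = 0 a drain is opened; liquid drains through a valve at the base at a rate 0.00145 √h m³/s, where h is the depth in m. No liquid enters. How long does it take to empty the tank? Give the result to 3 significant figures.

Volume balance on the tank: A dh/dt = −0.00145 √h.
∫ h^(−1/2) dh = −(0.00145/A) ∫ dt, giving 2√h = 2√h₀ − (0.00145/A) t.
Set h = 0: 2√h₀ = (0.00145/A) t_empty ⇒ t_empty = 2A√h₀/0.00145.
t_empty = 2·0.743·√5.15/0.00145 = 1.4860·2.2694/0.00145 = 2325.7 s.

2330 s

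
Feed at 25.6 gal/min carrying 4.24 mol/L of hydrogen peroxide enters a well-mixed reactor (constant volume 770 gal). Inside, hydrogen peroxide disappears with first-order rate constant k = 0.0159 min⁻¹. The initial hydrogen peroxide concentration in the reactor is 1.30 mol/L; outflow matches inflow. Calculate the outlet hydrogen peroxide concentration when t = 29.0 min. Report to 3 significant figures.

2.49 mol/L

Species balance: V dC/dt = Q C_in − Q C − k V C.
dC/dt = (Q/V) C_in − (Q/V + k) C; effective rate a = Q/V + k = 0.033247 + 0.0159 = 0.049147 min⁻¹.
C_ss = Q C_in/(Q + kV) = 2.8683 mol/L; C(t) = C_ss + (C₀ − C_ss) e^(−a t).
C(29.0) = 2.8683 + (-1.5683)·e^(−0.049147·29.0) = 2.8683 + (-1.5683)·0.24045 = 2.4912 mol/L.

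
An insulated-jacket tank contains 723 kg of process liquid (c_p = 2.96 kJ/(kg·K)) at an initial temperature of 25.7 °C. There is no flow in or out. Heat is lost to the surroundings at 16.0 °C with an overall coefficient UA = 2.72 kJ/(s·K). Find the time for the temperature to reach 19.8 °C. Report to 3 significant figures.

First-law balance (no shaft work): M c_p dT/dt = −UA(T − T_amb).
τ = M c_p/UA = 786.79 s; T_ss = T_amb = 16.000 °C.
T(t) = T_ss + (T₀ − T_ss)e^(−t/τ); set T = 19.8:
t = −τ ln[(T − T_ss)/(T₀ − T_ss)] = −786.79 · ln(0.39175) = 737.32 s.

737 s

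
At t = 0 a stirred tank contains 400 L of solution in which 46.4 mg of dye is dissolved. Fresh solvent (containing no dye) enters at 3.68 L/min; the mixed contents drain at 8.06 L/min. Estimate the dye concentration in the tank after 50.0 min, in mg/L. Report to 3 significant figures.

0.0596 mg/L

Let m(t) be the amount of dye. Volume: V(t) = V₀ + (Q_in − Q_out) t = 400 − 4.3800 t; V(50.0) = 181.00 L.
Species balance (pure solvent in): dm/dt = −Q_out · m/V(t).
dm/m = −Q_out dt/(V₀ − 4.3800 t); integrating gives ln(m/m₀) = −(Q_out/(Q_in−Q_out)) ln(V/V₀).
m = m₀ (V₀/V)^(Q_out/(Q_in−Q_out)) = 46.4 × (400/181.00)^(-1.8402) = 10.784 mg.
C = m/V = 10.784/181.00 = 0.059582 mg/L.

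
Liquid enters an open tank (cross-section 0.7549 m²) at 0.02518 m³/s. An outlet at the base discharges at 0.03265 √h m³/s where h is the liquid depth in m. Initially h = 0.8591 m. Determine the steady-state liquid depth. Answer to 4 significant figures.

0.5948 m

A dh/dt = Q_in − 0.03265 √h. Steady state requires inflow = outflow:
Q_in = 0.03265 √h_ss ⇒ √h_ss = 0.02518/0.03265 = 0.771210.
h_ss = 0.771210² = 0.594765 m. (Since h₀ = 0.8591 m > h_ss, the level will fall toward this value.)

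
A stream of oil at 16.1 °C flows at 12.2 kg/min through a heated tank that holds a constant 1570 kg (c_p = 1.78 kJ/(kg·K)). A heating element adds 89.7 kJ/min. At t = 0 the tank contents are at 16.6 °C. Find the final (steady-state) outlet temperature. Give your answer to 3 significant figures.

20.2 °C

M c_p dT/dt = ṁ c_p (T_in − T) + Q̇.
At steady state dT/dt = 0 ⇒ T_ss = T_in + Q̇/(ṁ c_p) = 16.1 + 89.7/(12.2·1.78) = 20.231 °C.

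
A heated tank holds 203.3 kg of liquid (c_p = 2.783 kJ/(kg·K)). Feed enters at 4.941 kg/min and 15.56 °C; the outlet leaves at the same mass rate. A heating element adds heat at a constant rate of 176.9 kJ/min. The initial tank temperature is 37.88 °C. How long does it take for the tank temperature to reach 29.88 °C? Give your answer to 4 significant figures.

First-law balance (no shaft work): M c_p dT/dt = ṁ c_p (T_in − T) + 176.9.
τ = M/ṁ = 41.1455 min; T_ss = T_in + Q̇/(ṁ c_p) = 28.4247 °C.
T(t) = T_ss + (T₀ − T_ss) e^(−t/τ). Set T = 29.88:
e^(−t/τ) = (29.88 − 28.4247)/(37.88 − 28.4247) = 0.153913
t = −41.1455 · ln(0.153913) = 76.9983 min.

77.00 min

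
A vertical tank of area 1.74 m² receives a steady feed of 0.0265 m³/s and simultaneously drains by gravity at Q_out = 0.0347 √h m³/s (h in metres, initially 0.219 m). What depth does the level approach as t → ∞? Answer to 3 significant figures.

0.583 m

Level balance: A dh/dt = 0.0265 − 0.0347 √h. Setting dh/dt = 0:
Q_in = 0.0347 √h_ss ⇒ √h_ss = 0.0265/0.0347 = 0.76369.
h_ss = 0.76369² = 0.58322 m. (Since h₀ = 0.219 m < h_ss, the level will rise toward this value.)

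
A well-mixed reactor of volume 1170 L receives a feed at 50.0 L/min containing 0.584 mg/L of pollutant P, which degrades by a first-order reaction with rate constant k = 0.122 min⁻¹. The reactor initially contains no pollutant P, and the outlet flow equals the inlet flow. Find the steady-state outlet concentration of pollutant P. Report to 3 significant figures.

0.151 mg/L

V dC/dt = Q(C_in − C) − k V C.
At steady state: 0 = Q C_in − (Q + kV) C_ss, so C_ss = Q C_in/(Q + kV).
C_ss = 50.0·0.584/(50.0 + 0.122·1170) = 29.200/192.74 = 0.15150 mg/L.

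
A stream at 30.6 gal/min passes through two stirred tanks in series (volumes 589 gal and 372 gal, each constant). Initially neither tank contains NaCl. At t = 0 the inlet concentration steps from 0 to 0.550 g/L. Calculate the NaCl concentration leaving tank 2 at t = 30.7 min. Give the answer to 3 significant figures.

Species balance on tank i: dCᵢ/dt = (Cᵢ₋₁ − Cᵢ)/τᵢ with τᵢ = Vᵢ/Q.
τ₁ = 589/30.6 = 19.248 min; τ₂ = 372/30.6 = 12.157 min.
Tank 1: C₁ = C_in(1 − e^(−t/τ₁)). Tank 2 (τ₁ ≠ τ₂): C₂ = C_in[1 − (τ₁ e^(−t/τ₁) − τ₂ e^(−t/τ₂))/(τ₁ − τ₂)].
At t = 30.7: e^(−t/τ₁) = 0.20292, e^(−t/τ₂) = 0.080032.
C₂ = 0.550·[1 − (19.248·0.20292 − 12.157·0.080032)/(7.0915)] = 0.550·0.58641 = 0.32253 g/L.

0.323 g/L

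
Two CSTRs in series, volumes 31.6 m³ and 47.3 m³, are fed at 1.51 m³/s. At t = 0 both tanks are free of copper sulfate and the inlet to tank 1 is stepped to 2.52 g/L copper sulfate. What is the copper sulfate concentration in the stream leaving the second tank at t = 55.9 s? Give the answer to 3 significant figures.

Each tank obeys Vᵢ dCᵢ/dt = Q(Cᵢ₋₁ − Cᵢ), so τᵢ = Vᵢ/Q.
τ₁ = 31.6/1.51 = 20.927 s; τ₂ = 47.3/1.51 = 31.325 s.
Solving the cascade with C₁(0)=C₂(0)=0 gives C₂(t) = C_in[1 − (τ₁ e^(−t/τ₁) − τ₂ e^(−t/τ₂))/(τ₁ − τ₂)].
At t = 55.9: e^(−t/τ₁) = 0.069171, e^(−t/τ₂) = 0.16787.
C₂ = 2.52·[1 − (20.927·0.069171 − 31.325·0.16787)/(-10.397)] = 2.52·0.63346 = 1.5963 g/L.

1.60 g/L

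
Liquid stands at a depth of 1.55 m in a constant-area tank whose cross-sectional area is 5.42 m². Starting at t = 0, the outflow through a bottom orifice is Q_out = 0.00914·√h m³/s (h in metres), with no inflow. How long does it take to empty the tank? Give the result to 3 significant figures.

A dh/dt = −Q_out = −0.00914 √h.
This is separable: 2 d(√h)/dt = −0.00914/A, so √h = √h₀ − (0.00914/(2A)) t.
Tank is empty when √h = 0: t_empty = 2A√h₀/0.00914.
t_empty = 2·5.42·√1.55/0.00914 = 10.840·1.2450/0.00914 = 1476.6 s.

1480 s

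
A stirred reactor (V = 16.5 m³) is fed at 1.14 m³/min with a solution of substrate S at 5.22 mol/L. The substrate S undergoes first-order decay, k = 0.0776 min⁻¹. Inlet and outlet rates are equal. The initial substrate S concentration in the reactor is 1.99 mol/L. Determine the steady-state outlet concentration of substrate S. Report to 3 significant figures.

Accumulation = in − out − consumed: V dC/dt = Q C_in − Q C − k V C.
Steady state (dC/dt = 0): C_ss = Q C_in/(Q + kV) = C_in/(1 + kV/Q).
C_ss = 1.14·5.22/(1.14 + 0.0776·16.5) = 5.9508/2.4204 = 2.4586 mol/L.

2.46 mol/L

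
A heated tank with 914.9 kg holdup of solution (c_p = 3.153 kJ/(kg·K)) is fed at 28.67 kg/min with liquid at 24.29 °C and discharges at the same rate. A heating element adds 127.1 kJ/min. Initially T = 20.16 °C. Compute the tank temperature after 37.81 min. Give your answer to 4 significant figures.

Energy balance: M c_p dT/dt = ṁ c_p (T_in − T) + 127.1.
Rearrange: dT/dt = (T_ss − T)/τ with τ = M/ṁ = 31.9114 min and T_ss = T_in + Q̇/(ṁ c_p) = 25.6960 °C.
Solution: T(t) = T_ss + (T₀ − T_ss) e^(−t/τ).
T(37.81) = 25.6960 + (-5.53603)·e^(−37.81/31.9114) = 25.6960 + (-5.53603)·0.305794 = 24.0031 °C.

24.00 °C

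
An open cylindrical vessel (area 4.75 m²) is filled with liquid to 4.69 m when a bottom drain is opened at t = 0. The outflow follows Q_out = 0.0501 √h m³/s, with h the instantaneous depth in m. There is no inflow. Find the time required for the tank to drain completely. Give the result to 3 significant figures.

411 s

A dh/dt = −Q_out = −0.0501 √h.
This is separable: 2 d(√h)/dt = −0.0501/A, so √h = √h₀ − (0.0501/(2A)) t.
Set h = 0: 2√h₀ = (0.0501/A) t_empty ⇒ t_empty = 2A√h₀/0.0501.
t_empty = 2·4.75·√4.69/0.0501 = 9.5000·2.1656/0.0501 = 410.65 s.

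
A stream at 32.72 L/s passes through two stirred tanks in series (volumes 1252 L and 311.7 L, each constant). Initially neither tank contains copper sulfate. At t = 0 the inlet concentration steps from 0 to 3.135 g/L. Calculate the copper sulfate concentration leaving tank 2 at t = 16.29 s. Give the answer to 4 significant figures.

0.5960 g/L

Species balance on tank i: dCᵢ/dt = (Cᵢ₋₁ − Cᵢ)/τᵢ with τᵢ = Vᵢ/Q.
τ₁ = 1252/32.72 = 38.2641 s; τ₂ = 311.7/32.72 = 9.52628 s.
Solving the cascade with C₁(0)=C₂(0)=0 gives C₂(t) = C_in[1 − (τ₁ e^(−t/τ₁) − τ₂ e^(−t/τ₂))/(τ₁ − τ₂)].
At t = 16.29: e^(−t/τ₁) = 0.653295, e^(−t/τ₂) = 0.180865.
C₂ = 3.135·[1 − (38.2641·0.653295 − 9.52628·0.180865)/(28.7378)] = 3.135·0.190099 = 0.595959 g/L.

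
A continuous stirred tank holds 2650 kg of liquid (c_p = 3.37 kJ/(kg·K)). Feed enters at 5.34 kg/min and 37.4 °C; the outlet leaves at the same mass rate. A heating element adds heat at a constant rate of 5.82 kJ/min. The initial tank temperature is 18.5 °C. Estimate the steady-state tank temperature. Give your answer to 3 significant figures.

37.7 °C

M c_p dT/dt = ṁ c_p (T_in − T) + Q̇.
At steady state dT/dt = 0 ⇒ T_ss = T_in + Q̇/(ṁ c_p) = 37.4 + 5.82/(5.34·3.37) = 37.723 °C.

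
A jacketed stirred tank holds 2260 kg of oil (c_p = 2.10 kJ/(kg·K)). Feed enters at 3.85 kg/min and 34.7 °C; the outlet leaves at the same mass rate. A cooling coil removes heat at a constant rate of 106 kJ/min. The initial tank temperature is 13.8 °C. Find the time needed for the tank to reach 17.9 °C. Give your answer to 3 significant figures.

439 min

Heat balance on the well-mixed liquid: M c_p dT/dt = ṁ c_p (T_in − T) − 106.
τ = M/ṁ = 587.01 min; T_ss = T_in − Q̇/(ṁ c_p) = 21.589 °C.
T(t) = T_ss + (T₀ − T_ss) e^(−t/τ). Set T = 17.9:
e^(−t/τ) = (17.9 − 21.589)/(13.8 − 21.589) = 0.47364
t = −587.01 · ln(0.47364) = 438.68 min.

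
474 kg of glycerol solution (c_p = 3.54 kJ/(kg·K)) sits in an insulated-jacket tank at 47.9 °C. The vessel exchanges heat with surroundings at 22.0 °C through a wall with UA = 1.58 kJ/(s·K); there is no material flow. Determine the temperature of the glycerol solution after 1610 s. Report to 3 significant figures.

27.7 °C

Lumped-capacitance energy balance: M c_p dT/dt = UA(T_amb − T).
dT/dt = (T_ss − T)/τ with T_ss = T_amb = 22.000 °C, τ = M c_p/UA = 474·3.54/1.58 = 1062.0 s.
This is linear first-order; T(t) = T_ss + (T₀ − T_ss) e^(−t/τ).
T(1610) = 22.000 + (25.900)·0.21959 = 27.687 °C.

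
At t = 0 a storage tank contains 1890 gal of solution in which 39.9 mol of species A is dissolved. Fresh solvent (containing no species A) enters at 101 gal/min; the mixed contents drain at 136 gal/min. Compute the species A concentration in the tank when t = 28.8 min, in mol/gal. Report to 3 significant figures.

0.00234 mol/gal

Total volume: dV/dt = Q_in − Q_out = -35.000 gal/min, so V(t) = 1890 − 35.000 t and V(28.8) = 882.00 gal.
Species balance (pure solvent in): dm/dt = −Q_out · m/V(t).
Separate: dm/m = −Q_out dt/V(t) ⇒ ln(m/m₀) = −(Q_out/(Q_in−Q_out)) ln(V/V₀).
m = m₀ (V₀/V)^(Q_out/(Q_in−Q_out)) = 39.9 × (1890/882.00)^(-3.8857) = 2.0646 mol.
C = m/V = 2.0646/882.00 = 0.0023408 mol/gal.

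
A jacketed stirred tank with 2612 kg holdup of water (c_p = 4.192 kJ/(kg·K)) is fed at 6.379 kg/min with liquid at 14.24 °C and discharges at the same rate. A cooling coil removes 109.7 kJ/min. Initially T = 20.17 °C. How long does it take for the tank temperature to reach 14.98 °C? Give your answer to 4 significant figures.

M c_p dT/dt = ṁ c_p (T_in − T) − Q̇.
τ = M/ṁ = 409.469 min; T_ss = T_in − Q̇/(ṁ c_p) = 10.1376 °C.
T(t) = T_ss + (T₀ − T_ss) e^(−t/τ). Set T = 14.98:
e^(−t/τ) = (14.98 − 10.1376)/(20.17 − 10.1376) = 0.482674
t = −409.469 · ln(0.482674) = 298.263 min.

298.3 min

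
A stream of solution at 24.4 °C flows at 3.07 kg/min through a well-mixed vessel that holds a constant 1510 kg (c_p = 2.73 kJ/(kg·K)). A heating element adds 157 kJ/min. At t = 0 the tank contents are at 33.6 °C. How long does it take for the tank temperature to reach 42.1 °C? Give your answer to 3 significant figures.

Heat balance on the well-mixed liquid: M c_p dT/dt = ṁ c_p (T_in − T) + 157.
τ = M/ṁ = 491.86 min; T_ss = T_in + Q̇/(ṁ c_p) = 43.133 °C.
T(t) = T_ss + (T₀ − T_ss) e^(−t/τ). Set T = 42.1:
e^(−t/τ) = (42.1 − 43.133)/(33.6 − 43.133) = 0.10833
t = −491.86 · ln(0.10833) = 1093.2 min.

1090 min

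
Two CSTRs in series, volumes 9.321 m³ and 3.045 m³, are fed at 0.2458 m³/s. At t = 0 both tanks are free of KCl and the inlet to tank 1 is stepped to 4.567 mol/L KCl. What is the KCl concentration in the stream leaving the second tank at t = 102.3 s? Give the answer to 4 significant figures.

Time constants: τᵢ = Vᵢ/Q for each well-mixed tank.
τ₁ = 9.321/0.2458 = 37.9211 s; τ₂ = 3.045/0.2458 = 12.3881 s.
Solving the cascade with C₁(0)=C₂(0)=0 gives C₂(t) = C_in[1 − (τ₁ e^(−t/τ₁) − τ₂ e^(−t/τ₂))/(τ₁ − τ₂)].
At t = 102.3: e^(−t/τ₁) = 0.0673597, e^(−t/τ₂) = 0.000259200.
C₂ = 4.567·[1 − (37.9211·0.0673597 − 12.3881·0.000259200)/(25.5330)] = 4.567·0.900084 = 4.11069 mol/L.

4.111 mol/L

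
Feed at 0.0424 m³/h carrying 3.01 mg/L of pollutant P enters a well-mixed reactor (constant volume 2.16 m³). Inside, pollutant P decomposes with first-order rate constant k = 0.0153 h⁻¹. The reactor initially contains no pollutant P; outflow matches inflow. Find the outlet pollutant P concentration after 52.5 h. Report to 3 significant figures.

1.42 mg/L

V dC/dt = Q(C_in − C) − k V C.
This is linear with rate a = Q/V + k = 0.034930 h⁻¹.
C_ss = Q C_in/(Q + kV) = 1.6915 mg/L; C(t) = C_ss + (C₀ − C_ss) e^(−a t).
C(52.5) = 1.6915 + (-1.6915)·e^(−0.034930·52.5) = 1.6915 + (-1.6915)·0.15980 = 1.4212 mg/L.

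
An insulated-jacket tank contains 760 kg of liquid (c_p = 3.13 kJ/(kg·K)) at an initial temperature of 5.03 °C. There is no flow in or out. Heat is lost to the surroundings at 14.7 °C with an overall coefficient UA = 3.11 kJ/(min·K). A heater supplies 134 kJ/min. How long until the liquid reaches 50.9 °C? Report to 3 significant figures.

M c_p dT/dt = −UA(T − T_amb) + Q̇.
τ = M c_p/UA = 764.89 min; T_ss = T_amb + Q̇/UA = 14.7 + 134/3.11 = 57.787 °C.
T(t) = T_ss + (T₀ − T_ss)e^(−t/τ); set T = 50.9:
t = −τ ln[(T − T_ss)/(T₀ − T_ss)] = −764.89 · ln(0.13054) = 1557.4 min.

1560 min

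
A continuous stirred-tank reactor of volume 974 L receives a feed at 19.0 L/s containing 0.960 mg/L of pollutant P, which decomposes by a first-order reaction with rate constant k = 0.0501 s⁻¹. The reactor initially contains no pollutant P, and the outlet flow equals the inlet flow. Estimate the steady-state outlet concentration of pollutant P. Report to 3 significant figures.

0.269 mg/L

Species balance: V dC/dt = Q C_in − Q C − k V C.
At steady state: 0 = Q C_in − (Q + kV) C_ss, so C_ss = Q C_in/(Q + kV).
C_ss = 19.0·0.960/(19.0 + 0.0501·974) = 18.240/67.797 = 0.26904 mg/L.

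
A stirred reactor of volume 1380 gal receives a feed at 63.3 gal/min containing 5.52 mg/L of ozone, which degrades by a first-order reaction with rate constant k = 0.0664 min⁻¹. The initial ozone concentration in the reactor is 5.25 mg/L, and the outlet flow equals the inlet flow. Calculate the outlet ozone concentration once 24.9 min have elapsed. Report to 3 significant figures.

Accumulation = in − out − consumed: V dC/dt = Q C_in − Q C − k V C.
This is linear with rate a = Q/V + k = 0.11227 min⁻¹.
C_ss = Q C_in/(Q + kV) = 2.2553 mg/L; C(t) = C_ss + (C₀ − C_ss) e^(−a t).
C(24.9) = 2.2553 + (2.9947)·e^(−0.11227·24.9) = 2.2553 + (2.9947)·0.061084 = 2.4382 mg/L.

2.44 mg/L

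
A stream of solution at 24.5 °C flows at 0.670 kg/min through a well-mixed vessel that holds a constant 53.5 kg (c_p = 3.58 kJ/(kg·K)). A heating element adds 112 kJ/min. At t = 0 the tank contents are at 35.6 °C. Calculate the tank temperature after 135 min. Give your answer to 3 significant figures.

First-law balance (no shaft work): M c_p dT/dt = ṁ c_p (T_in − T) + 112.
Rearrange: dT/dt = (T_ss − T)/τ with τ = M/ṁ = 79.851 min and T_ss = T_in + Q̇/(ṁ c_p) = 71.194 °C.
T approaches T_ss exponentially: T(t) = T_ss + (T₀ − T_ss) e^(−t/τ).
T(135) = 71.194 + (-35.594)·e^(−135/79.851) = 71.194 + (-35.594)·0.18440 = 64.630 °C.

64.6 °C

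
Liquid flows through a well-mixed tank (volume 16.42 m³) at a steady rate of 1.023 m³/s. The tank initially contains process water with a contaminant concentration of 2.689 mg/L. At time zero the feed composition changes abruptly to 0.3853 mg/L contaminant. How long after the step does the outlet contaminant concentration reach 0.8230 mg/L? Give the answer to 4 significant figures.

26.66 s

Mass balance on the solute (V constant): V dC/dt = Q(C_in − C), so τ = V/Q = 16.0508 s.
C(t) = C_in + (C₀ − C_in) e^(−t/τ). Set C = 0.8230 and solve for t:
e^(−t/τ) = (C − C_in)/(C₀ − C_in) = (0.8230 − 0.3853)/(2.689 − 0.3853) = 0.189999
t = −τ ln(…) = 16.0508 × 1.66074 = 26.6562 s.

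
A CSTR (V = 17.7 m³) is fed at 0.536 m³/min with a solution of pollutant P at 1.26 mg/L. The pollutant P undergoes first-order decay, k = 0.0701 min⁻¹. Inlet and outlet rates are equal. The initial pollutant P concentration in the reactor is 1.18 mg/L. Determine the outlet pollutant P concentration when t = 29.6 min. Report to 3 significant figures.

0.421 mg/L

V dC/dt = Q(C_in − C) − k V C.
dC/dt = (Q/V) C_in − (Q/V + k) C; effective rate a = Q/V + k = 0.030282 + 0.0701 = 0.10038 min⁻¹.
C_ss = Q C_in/(Q + kV) = 0.38011 mg/L; C(t) = C_ss + (C₀ − C_ss) e^(−a t).
C(29.6) = 0.38011 + (0.79989)·e^(−0.10038·29.6) = 0.38011 + (0.79989)·0.051236 = 0.42109 mg/L.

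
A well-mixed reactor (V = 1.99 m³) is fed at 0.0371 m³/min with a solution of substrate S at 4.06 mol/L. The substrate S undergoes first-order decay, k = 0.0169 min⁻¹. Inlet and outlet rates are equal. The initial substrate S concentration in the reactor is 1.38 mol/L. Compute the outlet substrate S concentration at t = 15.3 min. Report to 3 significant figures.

1.69 mol/L

Accumulation = in − out − consumed: V dC/dt = Q C_in − Q C − k V C.
This is linear with rate a = Q/V + k = 0.035543 min⁻¹.
C_ss = Q C_in/(Q + kV) = 2.1296 mol/L; C(t) = C_ss + (C₀ − C_ss) e^(−a t).
C(15.3) = 2.1296 + (-0.74956)·e^(−0.035543·15.3) = 2.1296 + (-0.74956)·0.58053 = 1.6944 mol/L.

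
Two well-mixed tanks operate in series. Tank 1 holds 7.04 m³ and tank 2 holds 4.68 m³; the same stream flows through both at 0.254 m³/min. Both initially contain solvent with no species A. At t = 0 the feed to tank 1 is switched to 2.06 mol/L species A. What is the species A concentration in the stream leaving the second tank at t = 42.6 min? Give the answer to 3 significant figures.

Species balance on tank i: dCᵢ/dt = (Cᵢ₋₁ − Cᵢ)/τᵢ with τᵢ = Vᵢ/Q.
τ₁ = 7.04/0.254 = 27.717 min; τ₂ = 4.68/0.254 = 18.425 min.
Tank 1: C₁ = C_in(1 − e^(−t/τ₁)). Tank 2 (τ₁ ≠ τ₂): C₂ = C_in[1 − (τ₁ e^(−t/τ₁) − τ₂ e^(−t/τ₂))/(τ₁ − τ₂)].
At t = 42.6: e^(−t/τ₁) = 0.21503, e^(−t/τ₂) = 0.099058.
C₂ = 2.06·[1 − (27.717·0.21503 − 18.425·0.099058)/(9.2913)] = 2.06·0.55500 = 1.1433 mol/L.

1.14 mol/L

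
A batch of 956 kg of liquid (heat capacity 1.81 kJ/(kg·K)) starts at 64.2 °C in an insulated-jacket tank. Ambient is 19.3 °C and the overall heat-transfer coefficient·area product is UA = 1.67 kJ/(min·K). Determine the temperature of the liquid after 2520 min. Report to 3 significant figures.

Lumped-capacitance energy balance: M c_p dT/dt = UA(T_amb − T).
dT/dt = (T_ss − T)/τ with T_ss = T_amb = 19.300 °C, τ = M c_p/UA = 956·1.81/1.67 = 1036.1 min.
This is linear first-order; T(t) = T_ss + (T₀ − T_ss) e^(−t/τ).
T(2520) = 19.300 + (44.900)·0.087853 = 23.245 °C.

23.2 °C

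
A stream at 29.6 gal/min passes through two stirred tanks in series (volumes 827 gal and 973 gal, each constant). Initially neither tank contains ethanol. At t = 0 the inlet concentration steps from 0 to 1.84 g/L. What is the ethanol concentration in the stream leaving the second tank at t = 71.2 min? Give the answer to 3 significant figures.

Time constants: τᵢ = Vᵢ/Q for each well-mixed tank.
τ₁ = 827/29.6 = 27.939 min; τ₂ = 973/29.6 = 32.872 min.
Tank 1: C₁ = C_in(1 − e^(−t/τ₁)). Tank 2 (τ₁ ≠ τ₂): C₂ = C_in[1 − (τ₁ e^(−t/τ₁) − τ₂ e^(−t/τ₂))/(τ₁ − τ₂)].
At t = 71.2: e^(−t/τ₁) = 0.078207, e^(−t/τ₂) = 0.11464.
C₂ = 1.84·[1 − (27.939·0.078207 − 32.872·0.11464)/(-4.9324)] = 1.84·0.67902 = 1.2494 g/L.

1.25 g/L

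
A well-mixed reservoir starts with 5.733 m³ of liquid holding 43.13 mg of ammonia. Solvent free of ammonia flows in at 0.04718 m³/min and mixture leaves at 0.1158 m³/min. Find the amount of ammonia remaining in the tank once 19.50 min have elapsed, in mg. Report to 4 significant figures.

27.54 mg

Total volume: dV/dt = Q_in − Q_out = -0.0686200 m³/min, so V(t) = 5.733 − 0.0686200 t and V(19.50) = 4.39491 m³.
No ammonia enters, so dm/dt = −Q_out · (m/V).
Separate: dm/m = −Q_out dt/V(t) ⇒ ln(m/m₀) = −(Q_out/(Q_in−Q_out)) ln(V/V₀).
m = m₀ (V₀/V)^(Q_out/(Q_in−Q_out)) = 43.13 × (5.733/4.39491)^(-1.68755) = 27.5411 mg.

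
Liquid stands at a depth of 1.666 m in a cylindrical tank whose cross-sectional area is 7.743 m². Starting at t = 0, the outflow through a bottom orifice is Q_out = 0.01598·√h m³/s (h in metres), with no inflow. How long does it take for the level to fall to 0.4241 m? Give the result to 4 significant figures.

619.7 s

A dh/dt = −Q_out = −0.01598 √h.
This is separable: 2 d(√h)/dt = −0.01598/A, so √h = √h₀ − (0.01598/(2A)) t.
t = 2A(√h₀ − √h)/0.01598 = 2·7.743·(√1.666 − √0.4241)/0.01598
  = 15.4860 × (1.29074 − 0.651230) / 0.01598 = 619.737 s.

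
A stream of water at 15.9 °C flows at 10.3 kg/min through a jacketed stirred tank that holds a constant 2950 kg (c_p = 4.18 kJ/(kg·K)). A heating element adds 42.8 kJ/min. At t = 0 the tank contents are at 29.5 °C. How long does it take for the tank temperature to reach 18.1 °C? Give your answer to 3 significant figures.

672 min

Energy balance: M c_p dT/dt = ṁ c_p (T_in − T) + 42.8.
τ = M/ṁ = 286.41 min; T_ss = T_in + Q̇/(ṁ c_p) = 16.894 °C.
T(t) = T_ss + (T₀ − T_ss) e^(−t/τ). Set T = 18.1:
e^(−t/τ) = (18.1 − 16.894)/(29.5 − 16.894) = 0.095662
t = −286.41 · ln(0.095662) = 672.18 min.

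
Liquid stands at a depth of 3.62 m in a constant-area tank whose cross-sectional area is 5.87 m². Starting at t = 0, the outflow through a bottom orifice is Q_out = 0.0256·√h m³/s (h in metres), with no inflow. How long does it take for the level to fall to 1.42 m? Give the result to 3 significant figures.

326 s

A dh/dt = −Q_out = −0.0256 √h.
This is separable: 2 d(√h)/dt = −0.0256/A, so √h = √h₀ − (0.0256/(2A)) t.
t = 2A(√h₀ − √h)/0.0256 = 2·5.87·(√3.62 − √1.42)/0.0256
  = 11.740 × (1.9026 − 1.1916) / 0.0256 = 326.06 s.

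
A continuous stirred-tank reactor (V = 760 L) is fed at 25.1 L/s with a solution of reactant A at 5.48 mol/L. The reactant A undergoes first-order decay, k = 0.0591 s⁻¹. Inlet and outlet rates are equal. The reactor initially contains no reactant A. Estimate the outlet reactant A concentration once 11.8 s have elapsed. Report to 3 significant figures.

V dC/dt = Q(C_in − C) − k V C.
dC/dt = (Q/V) C_in − (Q/V + k) C; effective rate a = Q/V + k = 0.033026 + 0.0591 = 0.092126 s⁻¹.
C_ss = Q C_in/(Q + kV) = 1.9645 mol/L; C(t) = C_ss + (C₀ − C_ss) e^(−a t).
C(11.8) = 1.9645 + (-1.9645)·e^(−0.092126·11.8) = 1.9645 + (-1.9645)·0.33720 = 1.3021 mol/L.

1.30 mol/L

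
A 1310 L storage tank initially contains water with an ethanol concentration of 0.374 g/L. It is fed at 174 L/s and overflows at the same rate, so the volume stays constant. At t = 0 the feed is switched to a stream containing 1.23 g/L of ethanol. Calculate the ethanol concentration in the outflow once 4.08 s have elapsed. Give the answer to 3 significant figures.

0.732 g/L

Transient balance on the dissolved component: V dC/dt = Q(C_in − C).
Rewrite as dC/dt + C/τ = C_in/τ, τ = V/Q = 7.5287 s.
C approaches C_in exponentially: C(t) = C_in + (C₀ − C_in) e^(−t/τ).
C(4.08) = 1.23 + (0.374 − 1.23)·e^(−4.08/7.5287) = 1.23 + (-0.85600)·0.58163 = 0.73213 g/L.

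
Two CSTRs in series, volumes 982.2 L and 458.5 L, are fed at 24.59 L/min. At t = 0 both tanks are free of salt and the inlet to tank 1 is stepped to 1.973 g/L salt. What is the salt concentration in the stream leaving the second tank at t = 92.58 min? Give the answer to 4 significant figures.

Each tank obeys Vᵢ dCᵢ/dt = Q(Cᵢ₋₁ − Cᵢ), so τᵢ = Vᵢ/Q.
τ₁ = 982.2/24.59 = 39.9431 min; τ₂ = 458.5/24.59 = 18.6458 min.
Solving the cascade with C₁(0)=C₂(0)=0 gives C₂(t) = C_in[1 − (τ₁ e^(−t/τ₁) − τ₂ e^(−t/τ₂))/(τ₁ − τ₂)].
At t = 92.58: e^(−t/τ₁) = 0.0984901, e^(−t/τ₂) = 0.00697659.
C₂ = 1.973·[1 − (39.9431·0.0984901 − 18.6458·0.00697659)/(21.2973)] = 1.973·0.821390 = 1.62060 g/L.

1.621 g/L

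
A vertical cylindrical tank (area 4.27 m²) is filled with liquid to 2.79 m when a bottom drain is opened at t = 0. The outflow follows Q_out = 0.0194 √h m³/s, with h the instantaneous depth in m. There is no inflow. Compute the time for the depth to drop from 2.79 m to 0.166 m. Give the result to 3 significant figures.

Unsteady balance on liquid volume: A dh/dt = −0.0194 √h.
∫ h^(−1/2) dh = −(0.0194/A) ∫ dt, giving 2√h = 2√h₀ − (0.0194/A) t.
t = 2A(√h₀ − √h)/0.0194 = 2·4.27·(√2.79 − √0.166)/0.0194
  = 8.5400 × (1.6703 − 0.40743) / 0.0194 = 555.94 s.

556 s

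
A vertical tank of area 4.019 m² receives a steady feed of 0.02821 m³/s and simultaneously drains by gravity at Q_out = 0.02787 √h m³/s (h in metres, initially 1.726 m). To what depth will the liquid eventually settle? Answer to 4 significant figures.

1.025 m

Volume balance on the tank: A dh/dt = Q_in − 0.02787 √h. At steady state dh/dt = 0:
Q_in = 0.02787 √h_ss ⇒ √h_ss = 0.02821/0.02787 = 1.01220.
h_ss = 1.01220² = 1.02455 m. (Since h₀ = 1.726 m > h_ss, the level will fall toward this value.)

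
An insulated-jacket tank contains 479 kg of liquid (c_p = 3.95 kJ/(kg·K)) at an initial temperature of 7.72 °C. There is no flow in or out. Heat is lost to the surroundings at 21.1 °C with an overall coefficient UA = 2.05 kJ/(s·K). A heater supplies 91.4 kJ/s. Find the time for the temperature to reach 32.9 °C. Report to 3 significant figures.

526 s

First-law balance (no shaft work): M c_p dT/dt = −UA(T − T_amb) + Q̇.
τ = M c_p/UA = 922.95 s; T_ss = T_amb + Q̇/UA = 21.1 + 91.4/2.05 = 65.685 °C.
T(t) = T_ss + (T₀ − T_ss)e^(−t/τ); set T = 32.9:
t = −τ ln[(T − T_ss)/(T₀ − T_ss)] = −922.95 · ln(0.56560) = 525.96 s.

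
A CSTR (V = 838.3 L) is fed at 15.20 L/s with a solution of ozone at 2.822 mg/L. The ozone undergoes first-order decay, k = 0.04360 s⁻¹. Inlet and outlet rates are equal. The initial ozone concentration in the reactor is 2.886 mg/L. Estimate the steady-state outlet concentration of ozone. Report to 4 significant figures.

Species balance: V dC/dt = Q C_in − Q C − k V C.
At steady state: 0 = Q C_in − (Q + kV) C_ss, so C_ss = Q C_in/(Q + kV).
C_ss = 15.20·2.822/(15.20 + 0.04360·838.3) = 42.8944/51.7499 = 0.828879 mg/L.

0.8289 mg/L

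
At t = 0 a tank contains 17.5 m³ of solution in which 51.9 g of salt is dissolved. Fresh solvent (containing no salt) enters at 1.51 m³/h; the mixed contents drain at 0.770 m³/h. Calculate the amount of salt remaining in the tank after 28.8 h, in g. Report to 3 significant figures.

Let m(t) be the amount of salt. Volume: V(t) = V₀ + (Q_in − Q_out) t = 17.5 + 0.74000 t; V(28.8) = 38.812 m³.
No salt enters, so dm/dt = −Q_out · (m/V).
dm/m = −Q_out dt/(V₀ + 0.74000 t); integrating gives ln(m/m₀) = −(Q_out/(Q_in−Q_out)) ln(V/V₀).
m = m₀ (V₀/V)^(Q_out/(Q_in−Q_out)) = 51.9 × (17.5/38.812)^(1.0405) = 22.658 g.

22.7 g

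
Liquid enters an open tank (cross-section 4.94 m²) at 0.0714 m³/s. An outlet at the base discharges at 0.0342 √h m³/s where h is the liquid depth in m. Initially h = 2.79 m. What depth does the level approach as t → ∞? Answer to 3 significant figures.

Level balance: A dh/dt = 0.0714 − 0.0342 √h. Setting dh/dt = 0:
Q_in = 0.0342 √h_ss ⇒ √h_ss = 0.0714/0.0342 = 2.0877.
h_ss = 2.0877² = 4.3586 m. (Since h₀ = 2.79 m < h_ss, the level will rise toward this value.)

4.36 m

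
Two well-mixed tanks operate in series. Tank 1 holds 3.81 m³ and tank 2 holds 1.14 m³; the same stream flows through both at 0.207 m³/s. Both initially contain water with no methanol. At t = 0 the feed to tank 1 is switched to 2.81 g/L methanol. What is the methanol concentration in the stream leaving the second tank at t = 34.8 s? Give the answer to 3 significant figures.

Species balance on tank i: dCᵢ/dt = (Cᵢ₋₁ − Cᵢ)/τᵢ with τᵢ = Vᵢ/Q.
τ₁ = 3.81/0.207 = 18.406 s; τ₂ = 1.14/0.207 = 5.5072 s.
Tank 1: C₁ = C_in(1 − e^(−t/τ₁)). Tank 2 (τ₁ ≠ τ₂): C₂ = C_in[1 − (τ₁ e^(−t/τ₁) − τ₂ e^(−t/τ₂))/(τ₁ − τ₂)].
At t = 34.8: e^(−t/τ₁) = 0.15096, e^(−t/τ₂) = 0.0018018.
C₂ = 2.81·[1 − (18.406·0.15096 − 5.5072·0.0018018)/(12.899)] = 2.81·0.78535 = 2.2068 g/L.

2.21 g/L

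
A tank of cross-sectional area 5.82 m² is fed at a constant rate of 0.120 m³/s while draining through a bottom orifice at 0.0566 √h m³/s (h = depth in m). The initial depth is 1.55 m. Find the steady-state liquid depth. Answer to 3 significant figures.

4.49 m

A dh/dt = Q_in − 0.0566 √h. Steady state requires inflow = outflow:
Q_in = 0.0566 √h_ss ⇒ √h_ss = 0.120/0.0566 = 2.1201.
h_ss = 2.1201² = 4.4950 m. (Since h₀ = 1.55 m < h_ss, the level will rise toward this value.)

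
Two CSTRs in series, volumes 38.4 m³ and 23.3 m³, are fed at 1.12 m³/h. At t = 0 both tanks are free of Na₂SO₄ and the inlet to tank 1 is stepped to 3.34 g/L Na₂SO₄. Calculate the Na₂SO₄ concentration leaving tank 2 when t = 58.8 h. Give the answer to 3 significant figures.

Species balance on tank i: dCᵢ/dt = (Cᵢ₋₁ − Cᵢ)/τᵢ with τᵢ = Vᵢ/Q.
τ₁ = 38.4/1.12 = 34.286 h; τ₂ = 23.3/1.12 = 20.804 h.
Tank 1: C₁ = C_in(1 − e^(−t/τ₁)). Tank 2 (τ₁ ≠ τ₂): C₂ = C_in[1 − (τ₁ e^(−t/τ₁) − τ₂ e^(−t/τ₂))/(τ₁ − τ₂)].
At t = 58.8: e^(−t/τ₁) = 0.17996, e^(−t/τ₂) = 0.059223.
C₂ = 3.34·[1 − (34.286·0.17996 − 20.804·0.059223)/(13.482)] = 3.34·0.63373 = 2.1167 g/L.

2.12 g/L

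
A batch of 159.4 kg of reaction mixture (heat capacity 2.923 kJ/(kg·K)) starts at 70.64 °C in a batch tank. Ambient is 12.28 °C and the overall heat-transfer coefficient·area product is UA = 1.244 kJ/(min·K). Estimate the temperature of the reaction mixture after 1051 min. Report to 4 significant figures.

M c_p dT/dt = −UA(T − T_amb).
dT/dt = (T_ss − T)/τ with T_ss = T_amb = 12.2800 °C, τ = M c_p/UA = 159.4·2.923/1.244 = 374.539 min.
This is linear first-order; T(t) = T_ss + (T₀ − T_ss) e^(−t/τ).
T(1051) = 12.2800 + (58.3600)·0.0604391 = 15.8072 °C.

15.81 °C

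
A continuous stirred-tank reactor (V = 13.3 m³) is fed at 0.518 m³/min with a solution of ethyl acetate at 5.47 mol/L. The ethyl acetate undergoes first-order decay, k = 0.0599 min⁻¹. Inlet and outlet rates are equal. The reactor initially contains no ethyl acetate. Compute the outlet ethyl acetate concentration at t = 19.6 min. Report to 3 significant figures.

1.84 mol/L

V dC/dt = Q(C_in − C) − k V C.
dC/dt = (Q/V) C_in − (Q/V + k) C; effective rate a = Q/V + k = 0.038947 + 0.0599 = 0.098847 min⁻¹.
C_ss = Q C_in/(Q + kV) = 2.1553 mol/L; C(t) = C_ss + (C₀ − C_ss) e^(−a t).
C(19.6) = 2.1553 + (-2.1553)·e^(−0.098847·19.6) = 2.1553 + (-2.1553)·0.14408 = 1.8447 mol/L.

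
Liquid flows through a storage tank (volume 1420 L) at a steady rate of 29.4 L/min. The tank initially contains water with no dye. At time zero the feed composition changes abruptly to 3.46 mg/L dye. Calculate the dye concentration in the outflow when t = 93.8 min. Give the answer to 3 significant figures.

Species balance on the tank: V dC/dt = Q(C_in − C).
Rewrite as dC/dt + C/τ = C_in/τ, τ = V/Q = 48.299 min.
Solution: C(t) = C_in + (C₀ − C_in) e^(−t/τ).
C(93.8) = 3.46 + (0 − 3.46)·e^(−93.8/48.299) = 3.46 + (-3.4600)·0.14341 = 2.9638 mg/L.

2.96 mg/L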